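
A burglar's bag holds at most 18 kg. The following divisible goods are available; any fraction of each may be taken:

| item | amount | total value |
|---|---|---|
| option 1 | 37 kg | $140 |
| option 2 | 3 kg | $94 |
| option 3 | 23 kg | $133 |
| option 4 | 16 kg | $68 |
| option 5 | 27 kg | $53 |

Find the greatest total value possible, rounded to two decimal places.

Take in order of value per unit:
- option 2 (94/3 per unit): all 3 → value 94, running total 94.00
- option 3 (133/23 per unit): 15 of 23 → value 15×133/23 = 86.7391, running total 180.74
Total 180.74.

180.74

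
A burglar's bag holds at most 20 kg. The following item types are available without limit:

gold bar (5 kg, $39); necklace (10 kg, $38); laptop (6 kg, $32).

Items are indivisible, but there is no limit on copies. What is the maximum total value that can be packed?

$156

Best value-per-unit is gold bar at 39/5, and filling with it alone uses weight 4×5=20. No mix of the others beats 4×39 = 156.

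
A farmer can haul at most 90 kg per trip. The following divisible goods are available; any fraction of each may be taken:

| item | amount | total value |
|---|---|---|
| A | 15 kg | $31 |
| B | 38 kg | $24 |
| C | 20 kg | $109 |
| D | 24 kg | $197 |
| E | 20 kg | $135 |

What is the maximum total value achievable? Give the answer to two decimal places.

478.95

Take in order of value per unit:
- D (197/24 per unit): all 24 → value 197, running total 197.00
- E (135/20 per unit): all 20 → value 135, running total 332.00
- C (109/20 per unit): all 20 → value 109, running total 441.00
- A (31/15 per unit): all 15 → value 31, running total 472.00
- B (24/38 per unit): 11 of 38 → value 11×24/38 = 6.9474, running total 478.95
Total 478.95.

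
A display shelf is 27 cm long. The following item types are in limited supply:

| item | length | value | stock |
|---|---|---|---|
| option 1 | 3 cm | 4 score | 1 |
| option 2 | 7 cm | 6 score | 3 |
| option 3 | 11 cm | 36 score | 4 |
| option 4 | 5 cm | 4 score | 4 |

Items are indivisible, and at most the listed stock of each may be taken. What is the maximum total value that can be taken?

Top feasible selections:
- 1×option 1 + 2×option 3: length 25, value 76
- 2×option 3 + 1×option 4: length 27, value 76
- 2×option 3: length 22, value 72
- 1×option 1 + 1×option 2 + 1×option 3 + 1×option 4: length 26, value 50
Best: 76 score.

76 score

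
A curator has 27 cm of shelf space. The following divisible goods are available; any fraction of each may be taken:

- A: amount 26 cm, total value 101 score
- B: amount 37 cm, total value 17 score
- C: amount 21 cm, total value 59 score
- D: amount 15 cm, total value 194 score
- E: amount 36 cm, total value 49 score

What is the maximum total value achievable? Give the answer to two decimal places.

Take in order of value per unit:
- D (194/15 per unit): all 15 → value 194, running total 194.00
- A (101/26 per unit): 12 of 26 → value 12×101/26 = 46.6154, running total 240.62
Total 240.62.

240.62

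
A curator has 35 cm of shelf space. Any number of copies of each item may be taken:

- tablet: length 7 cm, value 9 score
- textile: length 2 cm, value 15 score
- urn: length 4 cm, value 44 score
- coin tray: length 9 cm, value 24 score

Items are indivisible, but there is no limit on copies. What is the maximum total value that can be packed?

Best value-per-unit is urn at 44/4; filling with it alone gives 8×44 = 352.
Optimal mix: 1×textile + 8×urn → length 34, value 367.

367 score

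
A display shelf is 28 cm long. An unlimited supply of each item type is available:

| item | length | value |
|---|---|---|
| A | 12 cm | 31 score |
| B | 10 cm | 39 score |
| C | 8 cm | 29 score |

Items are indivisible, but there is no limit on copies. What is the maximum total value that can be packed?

107 score

Best value-per-unit is B at 39/10; filling with it alone gives 2×39 = 78.
Optimal mix: 2×B + 1×C → length 28, value 107.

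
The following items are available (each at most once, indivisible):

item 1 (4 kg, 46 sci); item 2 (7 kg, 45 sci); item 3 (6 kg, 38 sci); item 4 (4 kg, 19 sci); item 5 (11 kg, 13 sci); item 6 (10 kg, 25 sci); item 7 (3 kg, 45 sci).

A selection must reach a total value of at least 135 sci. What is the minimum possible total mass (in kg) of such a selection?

Subsets with value ≥ 135, sorted by total mass:
- item 1+item 2+item 7: mass 14, value 136
- item 1+item 3+item 4+item 7: mass 17, value 148
- item 1+item 2+item 4+item 7: mass 18, value 155
Minimum mass: 14 kg.

14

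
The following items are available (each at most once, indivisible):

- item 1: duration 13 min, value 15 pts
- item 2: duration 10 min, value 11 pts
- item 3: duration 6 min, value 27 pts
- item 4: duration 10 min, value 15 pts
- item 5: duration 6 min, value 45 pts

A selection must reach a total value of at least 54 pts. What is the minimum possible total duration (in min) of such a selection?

Subsets with value ≥ 54, sorted by total duration:
- item 3+item 5: duration 12, value 72
- item 4+item 5: duration 16, value 60
Minimum duration: 12 min.

12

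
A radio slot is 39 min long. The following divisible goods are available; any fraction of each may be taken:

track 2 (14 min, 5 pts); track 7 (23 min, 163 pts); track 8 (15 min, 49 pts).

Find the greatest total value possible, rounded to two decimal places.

Take in order of value per unit:
- track 7 (163/23 per unit): all 23 → value 163, running total 163.00
- track 8 (49/15 per unit): all 15 → value 49, running total 212.00
- track 2 (5/14 per unit): 1 of 14 → value 1×5/14 = 0.3571, running total 212.36
Total 212.36.

212.36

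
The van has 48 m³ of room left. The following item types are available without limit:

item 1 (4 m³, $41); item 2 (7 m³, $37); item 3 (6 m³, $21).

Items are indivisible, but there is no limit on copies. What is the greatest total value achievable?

$492

Best value-per-unit is item 1 at 41/4, and filling with it alone uses volume 12×4=48. No mix of the others beats 12×41 = 492.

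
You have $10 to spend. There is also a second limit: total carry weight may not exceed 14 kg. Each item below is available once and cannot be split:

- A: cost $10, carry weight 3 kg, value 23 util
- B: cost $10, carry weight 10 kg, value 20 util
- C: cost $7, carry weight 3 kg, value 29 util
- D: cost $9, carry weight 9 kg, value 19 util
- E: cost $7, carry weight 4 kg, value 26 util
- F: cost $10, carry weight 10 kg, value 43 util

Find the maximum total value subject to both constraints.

43 util

Feasible sets respecting both limits:
- F: cost 10, carry weight 10, value 43
- C: cost 7, carry weight 3, value 29
- E: cost 7, carry weight 4, value 26
Best: 43 util.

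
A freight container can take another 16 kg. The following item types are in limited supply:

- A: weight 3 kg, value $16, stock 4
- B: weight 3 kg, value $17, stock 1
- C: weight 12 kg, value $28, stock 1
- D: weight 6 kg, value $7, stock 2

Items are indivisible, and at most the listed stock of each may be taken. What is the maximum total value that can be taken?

Best selections within weight 16 and stock limits:
- 4×A + 1×B: weight 15, value 81
- 3×A + 1×B: weight 12, value 65
Best: $81.

$81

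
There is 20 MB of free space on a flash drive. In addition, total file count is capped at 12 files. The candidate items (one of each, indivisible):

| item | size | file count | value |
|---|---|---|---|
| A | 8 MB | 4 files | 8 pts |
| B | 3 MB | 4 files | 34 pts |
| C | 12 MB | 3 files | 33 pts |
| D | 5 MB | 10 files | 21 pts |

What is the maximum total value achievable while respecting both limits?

Feasible sets respecting both limits:
- B+C: size 15, file count 7, value 67
- A+B: size 11, file count 8, value 42
- A+C: size 20, file count 7, value 41
Best: 67 pts.

67 pts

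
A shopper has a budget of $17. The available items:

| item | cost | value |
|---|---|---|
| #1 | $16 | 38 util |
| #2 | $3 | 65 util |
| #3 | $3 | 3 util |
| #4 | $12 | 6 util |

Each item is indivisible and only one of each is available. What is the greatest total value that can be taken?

Check high-value combinations within $17:
- #2+#4: cost 3+12=15, value 65+6=71
- #2+#3: cost 3+3=6, value 65+3=68
- #2: cost 3, value 65
- #1: cost 16, value 38
- #3+#4: cost 3+12=15, value 3+6=9
Best: 71 util.

71 util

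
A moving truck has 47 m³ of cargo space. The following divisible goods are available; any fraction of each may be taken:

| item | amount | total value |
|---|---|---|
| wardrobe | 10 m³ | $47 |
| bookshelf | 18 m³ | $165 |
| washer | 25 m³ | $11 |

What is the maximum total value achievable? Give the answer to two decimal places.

Take in order of value per unit:
- bookshelf (165/18 per unit): all 18 → value 165, running total 165.00
- wardrobe (47/10 per unit): all 10 → value 47, running total 212.00
- washer (11/25 per unit): 19 of 25 → value 19×11/25 = 8.3600, running total 220.36
Total 220.36.

220.36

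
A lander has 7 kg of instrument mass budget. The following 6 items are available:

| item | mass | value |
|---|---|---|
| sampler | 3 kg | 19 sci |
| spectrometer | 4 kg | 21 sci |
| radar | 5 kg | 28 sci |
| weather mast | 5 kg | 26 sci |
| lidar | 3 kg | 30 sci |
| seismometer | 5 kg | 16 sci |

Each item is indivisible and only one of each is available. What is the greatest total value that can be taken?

Check high-value combinations within 7 kg:
- spectrometer+lidar: mass 4+3=7, value 21+30=51
- sampler+lidar: mass 3+3=6, value 19+30=49
- sampler+spectrometer: mass 3+4=7, value 19+21=40
- lidar: mass 3, value 30
- radar: mass 5, value 28
Best: 51 sci.

51 sci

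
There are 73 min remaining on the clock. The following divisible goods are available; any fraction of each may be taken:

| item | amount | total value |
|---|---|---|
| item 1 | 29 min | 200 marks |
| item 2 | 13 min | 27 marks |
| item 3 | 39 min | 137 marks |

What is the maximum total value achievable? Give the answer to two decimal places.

Take in order of value per unit:
- item 1 (200/29 per unit): all 29 → value 200, running total 200.00
- item 3 (137/39 per unit): all 39 → value 137, running total 337.00
- item 2 (27/13 per unit): 5 of 13 → value 5×27/13 = 10.3846, running total 347.38
Total 347.38.

347.38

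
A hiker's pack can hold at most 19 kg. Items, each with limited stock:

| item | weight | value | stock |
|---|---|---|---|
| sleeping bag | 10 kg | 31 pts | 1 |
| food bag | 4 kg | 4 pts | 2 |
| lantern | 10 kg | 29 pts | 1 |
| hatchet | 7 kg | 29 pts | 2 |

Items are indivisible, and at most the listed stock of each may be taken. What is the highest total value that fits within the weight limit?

62 pts

Top feasible selections:
- 1×food bag + 2×hatchet: weight 18, value 62
- 1×sleeping bag + 1×hatchet: weight 17, value 60
- 2×hatchet: weight 14, value 58
- 1×lantern + 1×hatchet: weight 17, value 58
Best: 62 pts.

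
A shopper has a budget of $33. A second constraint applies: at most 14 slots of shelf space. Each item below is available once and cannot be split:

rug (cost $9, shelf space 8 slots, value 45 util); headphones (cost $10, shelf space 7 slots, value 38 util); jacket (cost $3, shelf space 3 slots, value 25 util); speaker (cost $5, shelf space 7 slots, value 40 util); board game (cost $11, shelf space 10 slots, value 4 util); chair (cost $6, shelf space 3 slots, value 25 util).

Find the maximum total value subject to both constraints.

95 util

Feasible sets respecting both limits:
- rug+jacket+chair: cost 18, shelf space 14, value 95
- jacket+speaker+chair: cost 14, shelf space 13, value 90
- headphones+jacket+chair: cost 19, shelf space 13, value 88
- headphones+speaker: cost 15, shelf space 14, value 78
Best: 95 util.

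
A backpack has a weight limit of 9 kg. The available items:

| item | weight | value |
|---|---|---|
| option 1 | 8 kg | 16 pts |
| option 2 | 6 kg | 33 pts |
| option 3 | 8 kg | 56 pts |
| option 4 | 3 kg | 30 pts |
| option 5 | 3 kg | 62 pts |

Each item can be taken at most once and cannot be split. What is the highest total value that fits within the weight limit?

Check high-value combinations within 9 kg:
- option 2+option 5: weight 6+3=9, value 33+62=95
- option 4+option 5: weight 3+3=6, value 30+62=92
- option 2+option 4: weight 6+3=9, value 33+30=63
- option 5: weight 3, value 62
Best: 95 pts.

95 pts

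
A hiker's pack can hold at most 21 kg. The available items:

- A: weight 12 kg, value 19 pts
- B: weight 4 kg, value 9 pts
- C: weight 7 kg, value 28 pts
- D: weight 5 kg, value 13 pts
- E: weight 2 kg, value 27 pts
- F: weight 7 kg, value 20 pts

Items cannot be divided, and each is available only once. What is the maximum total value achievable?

Check high-value combinations within 21 kg:
- C+D+E+F: weight 7+5+2+7=21, value 28+13+27+20=88
- B+C+E+F: weight 4+7+2+7=20, value 9+28+27+20=84
- B+C+D+E: weight 4+7+5+2=18, value 9+28+13+27=77
- C+E+F: weight 7+2+7=16, value 28+27+20=75
- A+C+E: weight 12+7+2=21, value 19+28+27=74
Best: 88 pts.

88 pts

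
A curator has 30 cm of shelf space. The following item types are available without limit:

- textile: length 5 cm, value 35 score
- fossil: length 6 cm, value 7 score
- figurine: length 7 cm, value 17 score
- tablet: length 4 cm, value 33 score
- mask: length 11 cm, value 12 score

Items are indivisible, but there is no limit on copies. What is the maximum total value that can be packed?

235 score

Best value-per-unit is tablet at 33/4; filling with it alone gives 7×33 = 231.
Optimal mix: 2×textile + 5×tablet → length 30, value 235.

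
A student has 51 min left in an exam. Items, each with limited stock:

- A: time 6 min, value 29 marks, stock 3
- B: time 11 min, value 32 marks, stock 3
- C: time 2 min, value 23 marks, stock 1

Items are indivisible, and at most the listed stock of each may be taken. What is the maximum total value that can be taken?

Best selections within time 51 and stock limits:
- 3×A + 3×B: time 51, value 183
- 2×A + 3×B + 1×C: time 47, value 177
Best: 183 marks.

183 marks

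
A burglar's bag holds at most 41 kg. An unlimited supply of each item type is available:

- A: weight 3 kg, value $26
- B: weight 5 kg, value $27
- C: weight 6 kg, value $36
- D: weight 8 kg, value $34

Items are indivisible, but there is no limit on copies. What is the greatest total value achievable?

Best value-per-unit is A at 26/3; filling with it alone gives 13×26 = 338.
Optimal mix: 12×A + 1×B → weight 41, value 339.

$339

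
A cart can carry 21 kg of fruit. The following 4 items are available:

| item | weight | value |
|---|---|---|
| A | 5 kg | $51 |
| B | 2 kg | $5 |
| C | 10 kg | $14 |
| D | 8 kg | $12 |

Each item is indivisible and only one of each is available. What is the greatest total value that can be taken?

Check high-value combinations within 21 kg:
- A+B+C: weight 5+2+10=17, value 51+5+14=70
- A+B+D: weight 5+2+8=15, value 51+5+12=68
- A+C: weight 5+10=15, value 51+14=65
- A+D: weight 5+8=13, value 51+12=63
- A+B: weight 5+2=7, value 51+5=56
Best: $70.

$70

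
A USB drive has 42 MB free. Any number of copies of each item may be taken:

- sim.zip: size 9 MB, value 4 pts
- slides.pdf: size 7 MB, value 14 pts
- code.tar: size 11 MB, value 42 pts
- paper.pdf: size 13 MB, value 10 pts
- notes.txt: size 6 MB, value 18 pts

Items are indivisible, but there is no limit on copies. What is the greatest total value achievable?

144 pts

Best value-per-unit is code.tar at 42/11; filling with it alone gives 3×42 = 126.
Optimal mix: 3×code.tar + 1×notes.txt → size 39, value 144.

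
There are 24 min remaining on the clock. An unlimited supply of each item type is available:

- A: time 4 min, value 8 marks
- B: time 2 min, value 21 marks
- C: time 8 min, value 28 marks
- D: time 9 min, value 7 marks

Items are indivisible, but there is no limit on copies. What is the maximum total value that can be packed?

252 marks

Best value-per-unit is B at 21/2, and filling with it alone uses time 12×2=24. No mix of the others beats 12×21 = 252.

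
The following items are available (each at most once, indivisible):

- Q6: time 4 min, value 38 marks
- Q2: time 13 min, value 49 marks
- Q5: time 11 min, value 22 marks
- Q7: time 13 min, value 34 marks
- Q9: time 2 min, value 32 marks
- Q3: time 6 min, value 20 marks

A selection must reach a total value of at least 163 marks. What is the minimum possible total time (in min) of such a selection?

Subsets with value ≥ 163, sorted by total time:
- Q6+Q2+Q7+Q9+Q3: time 38, value 173
- Q6+Q2+Q5+Q7+Q9: time 43, value 175
- Q6+Q2+Q5+Q7+Q3: time 47, value 163
Minimum time: 38 min.

38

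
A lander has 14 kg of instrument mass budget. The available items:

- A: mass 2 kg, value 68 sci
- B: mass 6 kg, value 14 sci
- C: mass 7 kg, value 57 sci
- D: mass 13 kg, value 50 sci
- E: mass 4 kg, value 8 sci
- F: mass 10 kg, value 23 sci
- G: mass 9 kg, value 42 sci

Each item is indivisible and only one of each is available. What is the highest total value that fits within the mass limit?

133 sci

Check high-value combinations within 14 kg:
- A+C+E: mass 2+7+4=13, value 68+57+8=133
- A+C: mass 2+7=9, value 68+57=125
- A+G: mass 2+9=11, value 68+42=110
- A+F: mass 2+10=12, value 68+23=91
Best: 133 sci.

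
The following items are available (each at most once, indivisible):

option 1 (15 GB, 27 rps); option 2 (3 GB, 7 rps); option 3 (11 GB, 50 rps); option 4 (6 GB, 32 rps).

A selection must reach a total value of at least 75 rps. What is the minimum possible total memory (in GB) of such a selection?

Subsets with value ≥ 75, sorted by total memory:
- option 3+option 4: memory 17, value 82
- option 2+option 3+option 4: memory 20, value 89
- option 1+option 3: memory 26, value 77
Minimum memory: 17 GB.

17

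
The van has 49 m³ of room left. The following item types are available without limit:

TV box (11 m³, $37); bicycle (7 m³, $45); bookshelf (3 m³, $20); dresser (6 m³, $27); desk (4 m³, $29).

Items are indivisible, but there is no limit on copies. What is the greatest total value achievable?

$350

Best value-per-unit is desk at 29/4; filling with it alone gives 12×29 = 348.
Optimal mix: 3×bookshelf + 10×desk → volume 49, value 350.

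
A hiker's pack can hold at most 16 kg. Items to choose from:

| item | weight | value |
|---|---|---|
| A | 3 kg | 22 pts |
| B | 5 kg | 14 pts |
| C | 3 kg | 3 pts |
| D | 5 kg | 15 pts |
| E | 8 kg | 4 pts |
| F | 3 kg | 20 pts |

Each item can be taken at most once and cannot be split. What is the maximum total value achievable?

71 pts

This is a 0/1 knapsack; check combinations near the capacity.
- A+B+D+F: weight 3+5+5+3=16, value 22+14+15+20=71
- A+C+D+F: weight 3+3+5+3=14, value 22+3+15+20=60
- A+B+C+F: weight 3+5+3+3=14, value 22+14+3+20=59
Best: 71 pts.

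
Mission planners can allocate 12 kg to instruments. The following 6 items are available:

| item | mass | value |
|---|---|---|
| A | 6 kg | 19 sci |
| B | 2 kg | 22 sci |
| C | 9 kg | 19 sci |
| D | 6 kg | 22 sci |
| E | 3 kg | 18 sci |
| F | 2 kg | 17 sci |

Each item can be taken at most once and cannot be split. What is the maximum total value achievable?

62 sci

Check high-value combinations within 12 kg:
- B+D+E: mass 2+6+3=11, value 22+22+18=62
- B+D+F: mass 2+6+2=10, value 22+22+17=61
- A+B+E: mass 6+2+3=11, value 19+22+18=59
- A+B+F: mass 6+2+2=10, value 19+22+17=58
Best: 62 sci.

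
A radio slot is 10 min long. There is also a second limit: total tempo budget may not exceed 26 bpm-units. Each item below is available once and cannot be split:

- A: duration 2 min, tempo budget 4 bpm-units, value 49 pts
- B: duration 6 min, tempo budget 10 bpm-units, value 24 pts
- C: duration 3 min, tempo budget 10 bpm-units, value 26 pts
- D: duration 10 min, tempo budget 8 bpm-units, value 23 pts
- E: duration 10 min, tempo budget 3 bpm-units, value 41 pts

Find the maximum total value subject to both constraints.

Feasible sets respecting both limits:
- A+C: duration 5, tempo budget 14, value 75
- A+B: duration 8, tempo budget 14, value 73
- B+C: duration 9, tempo budget 20, value 50
- A: duration 2, tempo budget 4, value 49
Best: 75 pts.

75 pts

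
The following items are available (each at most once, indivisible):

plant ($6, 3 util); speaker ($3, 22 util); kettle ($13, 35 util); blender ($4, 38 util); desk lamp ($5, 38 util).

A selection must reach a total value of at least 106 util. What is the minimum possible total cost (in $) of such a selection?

Subsets with value ≥ 106, sorted by total cost:
- kettle+blender+desk lamp: cost 22, value 111
- speaker+kettle+blender+desk lamp: cost 25, value 133
- plant+kettle+blender+desk lamp: cost 28, value 114
- plant+speaker+kettle+blender+desk lamp: cost 31, value 136
Minimum cost: 22 $.

22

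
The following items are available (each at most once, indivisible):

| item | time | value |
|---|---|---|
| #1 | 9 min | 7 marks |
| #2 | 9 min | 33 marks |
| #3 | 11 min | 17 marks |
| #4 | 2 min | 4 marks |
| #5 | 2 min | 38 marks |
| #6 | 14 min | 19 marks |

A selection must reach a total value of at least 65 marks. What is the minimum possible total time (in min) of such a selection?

Subsets with value ≥ 65, sorted by total time:
- #2+#5: time 11, value 71
- #2+#4+#5: time 13, value 75
- #1+#2+#5: time 20, value 78
Minimum time: 11 min.

11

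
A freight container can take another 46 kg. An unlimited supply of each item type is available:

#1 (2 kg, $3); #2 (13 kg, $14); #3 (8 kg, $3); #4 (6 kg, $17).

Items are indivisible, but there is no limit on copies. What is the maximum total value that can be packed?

$125

Best value-per-unit is #4 at 17/6; filling with it alone gives 7×17 = 119.
Optimal mix: 2×#1 + 7×#4 → weight 46, value 125.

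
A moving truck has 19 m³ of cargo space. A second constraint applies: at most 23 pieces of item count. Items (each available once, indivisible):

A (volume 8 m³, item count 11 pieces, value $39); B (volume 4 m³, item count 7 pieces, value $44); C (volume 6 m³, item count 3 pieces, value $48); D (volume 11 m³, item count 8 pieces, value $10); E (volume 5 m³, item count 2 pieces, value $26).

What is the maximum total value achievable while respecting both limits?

$131

Feasible sets respecting both limits:
- A+B+C: volume 18, item count 21, value 131
- B+C+E: volume 15, item count 12, value 118
- A+C+E: volume 19, item count 16, value 113
Best: $131.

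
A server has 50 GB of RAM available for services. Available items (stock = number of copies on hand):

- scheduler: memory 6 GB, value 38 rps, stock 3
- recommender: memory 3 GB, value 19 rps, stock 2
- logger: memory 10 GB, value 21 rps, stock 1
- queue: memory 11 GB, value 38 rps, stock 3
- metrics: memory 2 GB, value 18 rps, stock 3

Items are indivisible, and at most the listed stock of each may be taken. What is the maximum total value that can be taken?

Best selections within memory 50 and stock limits:
- 3×scheduler + 2×recommender + 2×queue + 2×metrics: memory 50, value 264
- 3×scheduler + 1×recommender + 2×queue + 3×metrics: memory 49, value 263
- 3×scheduler + 2×recommender + 1×logger + 1×queue + 2×metrics: memory 49, value 247
- 3×scheduler + 1×recommender + 1×logger + 1×queue + 3×metrics: memory 48, value 246
Best: 264 rps.

264 rps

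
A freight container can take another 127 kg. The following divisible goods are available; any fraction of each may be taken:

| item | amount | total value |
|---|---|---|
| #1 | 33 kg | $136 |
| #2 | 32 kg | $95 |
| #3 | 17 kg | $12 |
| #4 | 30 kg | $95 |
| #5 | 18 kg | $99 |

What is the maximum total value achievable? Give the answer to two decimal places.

434.88

Take in order of value per unit:
- #5 (99/18 per unit): all 18 → value 99, running total 99.00
- #1 (136/33 per unit): all 33 → value 136, running total 235.00
- #4 (95/30 per unit): all 30 → value 95, running total 330.00
- #2 (95/32 per unit): all 32 → value 95, running total 425.00
- #3 (12/17 per unit): 14 of 17 → value 14×12/17 = 9.8824, running total 434.88
Total 434.88.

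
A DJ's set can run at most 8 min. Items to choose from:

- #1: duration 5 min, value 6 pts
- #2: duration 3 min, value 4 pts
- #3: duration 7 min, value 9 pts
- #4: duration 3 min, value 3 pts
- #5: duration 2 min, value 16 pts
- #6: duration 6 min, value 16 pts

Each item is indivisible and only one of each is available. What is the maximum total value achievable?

32 pts

Check high-value combinations within 8 min:
- #5+#6: duration 2+6=8, value 16+16=32
- #2+#4+#5: duration 3+3+2=8, value 4+3+16=23
- #1+#5: duration 5+2=7, value 6+16=22
- #2+#5: duration 3+2=5, value 4+16=20
Best: 32 pts.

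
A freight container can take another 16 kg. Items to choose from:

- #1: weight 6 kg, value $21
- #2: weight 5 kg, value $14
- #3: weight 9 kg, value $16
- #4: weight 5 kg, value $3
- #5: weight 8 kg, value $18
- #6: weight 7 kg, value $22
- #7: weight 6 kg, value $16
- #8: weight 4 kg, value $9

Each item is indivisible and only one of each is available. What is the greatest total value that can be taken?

$46

This is a 0/1 knapsack; check combinations near the capacity.
- #1+#7+#8: weight 6+6+4=16, value 21+16+9=46
- #2+#6+#8: weight 5+7+4=16, value 14+22+9=45
- #1+#2+#8: weight 6+5+4=15, value 21+14+9=44
- #1+#6: weight 6+7=13, value 21+22=43
- #5+#6: weight 8+7=15, value 18+22=40
Best: $46.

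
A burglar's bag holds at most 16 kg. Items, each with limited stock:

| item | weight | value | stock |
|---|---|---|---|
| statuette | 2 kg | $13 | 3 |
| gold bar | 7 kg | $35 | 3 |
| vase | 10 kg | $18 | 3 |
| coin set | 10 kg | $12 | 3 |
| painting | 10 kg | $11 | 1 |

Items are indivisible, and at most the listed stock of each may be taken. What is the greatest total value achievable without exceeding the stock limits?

Best selections within weight 16 and stock limits:
- 1×statuette + 2×gold bar: weight 16, value 83
- 3×statuette + 1×gold bar: weight 13, value 74
- 2×gold bar: weight 14, value 70
- 2×statuette + 1×gold bar: weight 11, value 61
Best: $83.

$83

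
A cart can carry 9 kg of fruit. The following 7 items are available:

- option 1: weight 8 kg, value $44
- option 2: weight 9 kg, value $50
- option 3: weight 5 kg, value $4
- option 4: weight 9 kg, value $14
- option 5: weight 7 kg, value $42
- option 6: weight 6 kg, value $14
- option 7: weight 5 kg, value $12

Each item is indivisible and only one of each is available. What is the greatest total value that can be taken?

Check high-value combinations within 9 kg:
- option 2: weight 9, value 50
- option 1: weight 8, value 44
- option 5: weight 7, value 42
- option 6: weight 6, value 14
- option 4: weight 9, value 14
Best: $50.

$50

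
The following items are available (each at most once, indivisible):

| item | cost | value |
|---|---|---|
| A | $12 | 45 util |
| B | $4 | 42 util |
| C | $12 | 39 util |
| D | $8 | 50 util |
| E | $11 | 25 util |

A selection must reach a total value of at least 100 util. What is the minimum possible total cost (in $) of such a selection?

23

Subsets with value ≥ 100, sorted by total cost:
- B+D+E: cost 23, value 117
- A+B+D: cost 24, value 137
- B+C+D: cost 24, value 131
Minimum cost: 23 $.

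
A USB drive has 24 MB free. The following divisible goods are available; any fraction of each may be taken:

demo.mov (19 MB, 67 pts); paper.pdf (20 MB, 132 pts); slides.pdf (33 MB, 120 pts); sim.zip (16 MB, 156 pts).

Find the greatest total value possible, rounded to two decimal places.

208.80

Take in order of value per unit:
- sim.zip (156/16 per unit): all 16 → value 156, running total 156.00
- paper.pdf (132/20 per unit): 8 of 20 → value 8×132/20 = 52.8000, running total 208.80
Total 208.80.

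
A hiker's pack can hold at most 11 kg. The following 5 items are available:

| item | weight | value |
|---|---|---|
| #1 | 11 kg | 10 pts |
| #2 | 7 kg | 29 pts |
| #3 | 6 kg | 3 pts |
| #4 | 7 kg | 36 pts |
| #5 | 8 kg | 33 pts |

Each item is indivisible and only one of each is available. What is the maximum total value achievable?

36 pts

Check high-value combinations within 11 kg:
- #4: weight 7, value 36
- #5: weight 8, value 33
- #2: weight 7, value 29
- #1: weight 11, value 10
Best: 36 pts.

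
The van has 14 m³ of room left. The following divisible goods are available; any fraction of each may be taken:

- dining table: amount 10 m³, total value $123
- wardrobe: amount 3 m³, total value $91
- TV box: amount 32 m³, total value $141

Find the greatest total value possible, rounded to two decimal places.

Take in order of value per unit:
- wardrobe (91/3 per unit): all 3 → value 91, running total 91.00
- dining table (123/10 per unit): all 10 → value 123, running total 214.00
- TV box (141/32 per unit): 1 of 32 → value 1×141/32 = 4.4063, running total 218.41
Total 218.41.

218.41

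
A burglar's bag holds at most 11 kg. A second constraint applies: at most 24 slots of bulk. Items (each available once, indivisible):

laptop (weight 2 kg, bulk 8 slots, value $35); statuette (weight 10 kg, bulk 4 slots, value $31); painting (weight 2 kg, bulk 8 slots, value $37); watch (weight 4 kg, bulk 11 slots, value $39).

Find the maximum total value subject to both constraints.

$76

Feasible sets respecting both limits:
- painting+watch: weight 6, bulk 19, value 76
- laptop+watch: weight 6, bulk 19, value 74
- laptop+painting: weight 4, bulk 16, value 72
Best: $76.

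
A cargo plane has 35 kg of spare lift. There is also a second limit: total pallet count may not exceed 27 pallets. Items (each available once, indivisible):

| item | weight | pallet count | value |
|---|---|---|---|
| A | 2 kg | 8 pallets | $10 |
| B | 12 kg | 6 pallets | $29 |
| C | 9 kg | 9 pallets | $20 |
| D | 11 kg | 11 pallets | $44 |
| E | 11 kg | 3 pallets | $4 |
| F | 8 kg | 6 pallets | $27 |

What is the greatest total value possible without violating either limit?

Feasible sets respecting both limits:
- B+D+F: weight 31, pallet count 23, value 100
- B+C+D: weight 32, pallet count 26, value 93
- C+D+F: weight 28, pallet count 26, value 91
- A+B+D: weight 25, pallet count 25, value 83
Best: $100.

$100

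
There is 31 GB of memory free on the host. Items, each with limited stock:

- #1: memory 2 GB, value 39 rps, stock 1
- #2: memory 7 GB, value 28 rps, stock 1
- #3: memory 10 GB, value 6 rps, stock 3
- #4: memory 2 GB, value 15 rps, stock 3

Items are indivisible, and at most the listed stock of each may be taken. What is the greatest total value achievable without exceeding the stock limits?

Top feasible selections:
- 1×#1 + 1×#2 + 1×#3 + 3×#4: memory 25, value 118
- 1×#1 + 1×#2 + 3×#4: memory 15, value 112
- 1×#1 + 1×#2 + 1×#3 + 2×#4: memory 23, value 103
Best: 118 rps.

118 rps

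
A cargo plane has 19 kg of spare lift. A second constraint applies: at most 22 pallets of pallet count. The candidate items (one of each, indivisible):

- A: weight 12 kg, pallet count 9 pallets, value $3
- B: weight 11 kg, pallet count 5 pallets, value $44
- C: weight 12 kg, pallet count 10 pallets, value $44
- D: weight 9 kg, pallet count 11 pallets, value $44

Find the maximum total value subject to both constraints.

$44

Feasible sets respecting both limits:
- B: weight 11, pallet count 5, value 44
- C: weight 12, pallet count 10, value 44
- D: weight 9, pallet count 11, value 44
Best: $44.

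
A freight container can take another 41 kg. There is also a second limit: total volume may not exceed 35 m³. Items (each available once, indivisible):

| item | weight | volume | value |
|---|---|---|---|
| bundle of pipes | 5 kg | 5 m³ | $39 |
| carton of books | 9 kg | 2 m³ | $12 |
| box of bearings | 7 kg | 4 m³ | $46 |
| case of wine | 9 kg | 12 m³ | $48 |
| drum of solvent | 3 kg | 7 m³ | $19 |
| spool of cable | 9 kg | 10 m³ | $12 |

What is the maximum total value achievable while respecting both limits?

Feasible sets respecting both limits:
- bundle of pipes+carton of books+box of bearings+case of wine+drum of solvent: weight 33, volume 30, value 164
- bundle of pipes+carton of books+box of bearings+case of wine+spool of cable: weight 39, volume 33, value 157
- bundle of pipes+box of bearings+case of wine+drum of solvent: weight 24, volume 28, value 152
- bundle of pipes+carton of books+box of bearings+case of wine: weight 30, volume 23, value 145
Best: $164.

$164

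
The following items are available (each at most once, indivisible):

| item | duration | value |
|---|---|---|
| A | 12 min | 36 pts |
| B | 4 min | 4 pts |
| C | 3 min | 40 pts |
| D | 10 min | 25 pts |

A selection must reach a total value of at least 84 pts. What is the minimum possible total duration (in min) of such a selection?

Subsets with value ≥ 84, sorted by total duration:
- A+C+D: duration 25, value 101
- A+B+C+D: duration 29, value 105
Minimum duration: 25 min.

25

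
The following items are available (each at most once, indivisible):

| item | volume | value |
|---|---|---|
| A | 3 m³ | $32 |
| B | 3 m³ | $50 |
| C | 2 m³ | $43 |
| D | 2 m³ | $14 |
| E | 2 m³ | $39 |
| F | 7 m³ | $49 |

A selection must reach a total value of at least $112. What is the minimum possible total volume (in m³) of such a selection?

Subsets with value ≥ 112, sorted by total volume:
- B+C+E: volume 7, value 132
- A+C+E: volume 7, value 114
Minimum volume: 7 m³.

7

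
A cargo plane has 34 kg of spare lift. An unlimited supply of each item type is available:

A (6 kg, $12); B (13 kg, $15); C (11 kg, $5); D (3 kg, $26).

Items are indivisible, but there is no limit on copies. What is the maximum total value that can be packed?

Best value-per-unit is D at 26/3, and filling with it alone uses weight 11×3=33. No mix of the others beats 11×26 = 286.

$286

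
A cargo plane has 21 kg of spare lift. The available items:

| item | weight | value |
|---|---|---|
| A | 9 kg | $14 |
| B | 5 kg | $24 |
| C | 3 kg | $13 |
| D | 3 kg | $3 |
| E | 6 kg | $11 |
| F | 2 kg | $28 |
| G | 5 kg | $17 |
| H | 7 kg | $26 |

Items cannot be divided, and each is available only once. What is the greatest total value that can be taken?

Check high-value combinations within 21 kg:
- B+F+G+H: weight 5+2+5+7=19, value 24+28+17+26=95
- B+C+D+F+H: weight 5+3+3+2+7=20, value 24+13+3+28+26=94
- B+C+E+F+G: weight 5+3+6+2+5=21, value 24+13+11+28+17=93
- B+C+F+H: weight 5+3+2+7=17, value 24+13+28+26=91
Best: $95.

$95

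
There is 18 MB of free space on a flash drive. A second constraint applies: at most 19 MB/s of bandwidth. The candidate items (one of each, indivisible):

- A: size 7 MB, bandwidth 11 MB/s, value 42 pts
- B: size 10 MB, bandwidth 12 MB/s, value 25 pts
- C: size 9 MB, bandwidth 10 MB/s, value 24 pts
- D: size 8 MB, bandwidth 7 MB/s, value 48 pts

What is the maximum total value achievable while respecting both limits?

Feasible sets respecting both limits:
- A+D: size 15, bandwidth 18, value 90
- B+D: size 18, bandwidth 19, value 73
- C+D: size 17, bandwidth 17, value 72
Best: 90 pts.

90 pts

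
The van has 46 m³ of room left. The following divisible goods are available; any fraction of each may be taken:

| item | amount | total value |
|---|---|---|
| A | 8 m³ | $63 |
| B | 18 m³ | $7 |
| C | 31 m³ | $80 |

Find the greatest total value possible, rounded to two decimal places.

145.72

Take in order of value per unit:
- A (63/8 per unit): all 8 → value 63, running total 63.00
- C (80/31 per unit): all 31 → value 80, running total 143.00
- B (7/18 per unit): 7 of 18 → value 7×7/18 = 2.7222, running total 145.72
Total 145.72.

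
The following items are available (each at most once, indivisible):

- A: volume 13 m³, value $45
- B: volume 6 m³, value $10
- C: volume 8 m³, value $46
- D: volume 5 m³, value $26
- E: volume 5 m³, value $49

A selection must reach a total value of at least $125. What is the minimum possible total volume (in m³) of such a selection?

24

Subsets with value ≥ 125, sorted by total volume:
- B+C+D+E: volume 24, value 131
- A+C+E: volume 26, value 140
Minimum volume: 24 m³.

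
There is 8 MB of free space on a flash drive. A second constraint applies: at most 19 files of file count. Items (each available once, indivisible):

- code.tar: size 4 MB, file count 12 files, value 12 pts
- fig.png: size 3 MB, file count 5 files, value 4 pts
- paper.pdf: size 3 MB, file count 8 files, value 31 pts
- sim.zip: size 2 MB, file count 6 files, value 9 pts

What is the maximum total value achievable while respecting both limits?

Feasible sets respecting both limits:
- fig.png+paper.pdf+sim.zip: size 8, file count 19, value 44
- paper.pdf+sim.zip: size 5, file count 14, value 40
- fig.png+paper.pdf: size 6, file count 13, value 35
Best: 44 pts.

44 pts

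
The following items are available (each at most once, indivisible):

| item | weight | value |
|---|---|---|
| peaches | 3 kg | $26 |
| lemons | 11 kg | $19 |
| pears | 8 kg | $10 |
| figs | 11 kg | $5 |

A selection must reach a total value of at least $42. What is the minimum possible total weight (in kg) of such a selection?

14

Subsets with value ≥ 42, sorted by total weight:
- peaches+lemons: weight 14, value 45
- peaches+lemons+pears: weight 22, value 55
Minimum weight: 14 kg.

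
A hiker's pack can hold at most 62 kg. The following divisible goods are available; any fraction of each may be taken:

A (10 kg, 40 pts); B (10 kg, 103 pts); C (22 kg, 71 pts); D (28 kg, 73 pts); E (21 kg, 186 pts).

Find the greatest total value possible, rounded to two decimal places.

396.77

Take in order of value per unit:
- B (103/10 per unit): all 10 → value 103, running total 103.00
- E (186/21 per unit): all 21 → value 186, running total 289.00
- A (40/10 per unit): all 10 → value 40, running total 329.00
- C (71/22 per unit): 21 of 22 → value 21×71/22 = 67.7727, running total 396.77
Total 396.77.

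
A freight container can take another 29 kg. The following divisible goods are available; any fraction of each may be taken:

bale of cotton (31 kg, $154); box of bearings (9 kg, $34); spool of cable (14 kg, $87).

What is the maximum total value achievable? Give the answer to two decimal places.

Take in order of value per unit:
- spool of cable (87/14 per unit): all 14 → value 87, running total 87.00
- bale of cotton (154/31 per unit): 15 of 31 → value 15×154/31 = 74.5161, running total 161.52
Total 161.52.

161.52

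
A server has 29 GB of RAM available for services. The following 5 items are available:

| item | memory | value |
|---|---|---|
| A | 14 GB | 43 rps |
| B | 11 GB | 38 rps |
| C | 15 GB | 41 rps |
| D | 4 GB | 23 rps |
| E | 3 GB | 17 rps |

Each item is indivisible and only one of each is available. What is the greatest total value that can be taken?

104 rps

Check high-value combinations within 29 GB:
- A+B+D: memory 14+11+4=29, value 43+38+23=104
- A+B+E: memory 14+11+3=28, value 43+38+17=98
- B+C+E: memory 11+15+3=29, value 38+41+17=96
- A+C: memory 14+15=29, value 43+41=84
- A+D+E: memory 14+4+3=21, value 43+23+17=83
Best: 104 rps.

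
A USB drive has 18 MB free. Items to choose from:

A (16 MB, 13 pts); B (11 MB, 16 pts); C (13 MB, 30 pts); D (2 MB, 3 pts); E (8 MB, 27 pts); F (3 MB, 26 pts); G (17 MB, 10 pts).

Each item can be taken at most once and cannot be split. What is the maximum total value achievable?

Check high-value combinations within 18 MB:
- C+D+F: size 13+2+3=18, value 30+3+26=59
- D+E+F: size 2+8+3=13, value 3+27+26=56
- C+F: size 13+3=16, value 30+26=56
Best: 59 pts.

59 pts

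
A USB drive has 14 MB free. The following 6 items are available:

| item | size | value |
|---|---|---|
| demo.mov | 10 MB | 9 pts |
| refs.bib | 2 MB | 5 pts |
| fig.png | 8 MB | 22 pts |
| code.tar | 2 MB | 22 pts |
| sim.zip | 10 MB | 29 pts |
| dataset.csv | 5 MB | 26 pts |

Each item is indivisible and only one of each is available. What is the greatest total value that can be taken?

56 pts

Check high-value combinations within 14 MB:
- refs.bib+code.tar+sim.zip: size 2+2+10=14, value 5+22+29=56
- refs.bib+code.tar+dataset.csv: size 2+2+5=9, value 5+22+26=53
- code.tar+sim.zip: size 2+10=12, value 22+29=51
Best: 56 pts.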